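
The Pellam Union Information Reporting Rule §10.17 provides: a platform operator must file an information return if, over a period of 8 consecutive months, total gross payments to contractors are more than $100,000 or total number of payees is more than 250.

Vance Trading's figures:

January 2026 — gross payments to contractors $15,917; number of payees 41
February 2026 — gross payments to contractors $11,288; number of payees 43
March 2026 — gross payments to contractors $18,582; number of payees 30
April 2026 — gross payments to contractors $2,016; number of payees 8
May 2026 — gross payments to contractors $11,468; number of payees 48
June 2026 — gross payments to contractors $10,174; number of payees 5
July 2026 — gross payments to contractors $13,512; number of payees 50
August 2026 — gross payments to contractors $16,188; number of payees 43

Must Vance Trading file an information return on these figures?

Yes

Total gross payments to contractors: $15,917 + $11,288 + $18,582 + $2,016 + $11,468 + $10,174 + $13,512 + $16,188 = $99,145 (≤ $100,000).
Total number of payees: 41 + 43 + 30 + 8 + 48 + 5 + 50 + 43 = 268 (> 250).
The test is 'or': at least one threshold is exceeded.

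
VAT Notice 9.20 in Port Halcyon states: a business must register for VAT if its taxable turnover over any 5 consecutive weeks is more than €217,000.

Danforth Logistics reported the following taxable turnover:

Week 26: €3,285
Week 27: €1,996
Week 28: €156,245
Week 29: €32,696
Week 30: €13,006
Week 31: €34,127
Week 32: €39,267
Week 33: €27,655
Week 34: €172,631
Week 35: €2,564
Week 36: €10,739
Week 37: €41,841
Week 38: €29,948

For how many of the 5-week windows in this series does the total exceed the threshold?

7

Week 26–Week 30: €3,285 + €1,996 + €156,245 + €32,696 + €13,006 = €207,228 (under)
Week 27–Week 31: €1,996 + €156,245 + €32,696 + €13,006 + €34,127 = €238,070 (over)
Week 28–Week 32: €156,245 + €32,696 + €13,006 + €34,127 + €39,267 = €275,341 (over)
Week 29–Week 33: €32,696 + €13,006 + €34,127 + €39,267 + €27,655 = €146,751 (under)
Week 30–Week 34: €13,006 + €34,127 + €39,267 + €27,655 + €172,631 = €286,686 (over)
Week 31–Week 35: €34,127 + €39,267 + €27,655 + €172,631 + €2,564 = €276,244 (over)
Week 32–Week 36: €39,267 + €27,655 + €172,631 + €2,564 + €10,739 = €252,856 (over)
Week 33–Week 37: €27,655 + €172,631 + €2,564 + €10,739 + €41,841 = €255,430 (over)
Week 34–Week 38: €172,631 + €2,564 + €10,739 + €41,841 + €29,948 = €257,723 (over)
7 windows exceed the threshold.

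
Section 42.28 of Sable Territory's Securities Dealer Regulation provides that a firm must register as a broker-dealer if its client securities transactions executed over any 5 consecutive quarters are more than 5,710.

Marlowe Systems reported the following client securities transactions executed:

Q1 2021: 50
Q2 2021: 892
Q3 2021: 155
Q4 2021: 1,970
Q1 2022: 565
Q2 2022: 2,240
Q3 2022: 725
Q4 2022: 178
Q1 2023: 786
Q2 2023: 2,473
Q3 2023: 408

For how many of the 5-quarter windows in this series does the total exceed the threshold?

Q1 2021–Q1 2022: 50 + 892 + 155 + 1,970 + 565 = 3,632 (under)
Q2 2021–Q2 2022: 892 + 155 + 1,970 + 565 + 2,240 = 5,822 (over)
Q3 2021–Q3 2022: 155 + 1,970 + 565 + 2,240 + 725 = 5,655 (under)
Q4 2021–Q4 2022: 1,970 + 565 + 2,240 + 725 + 178 = 5,678 (under)
Q1 2022–Q1 2023: 565 + 2,240 + 725 + 178 + 786 = 4,494 (under)
Q2 2022–Q2 2023: 2,240 + 725 + 178 + 786 + 2,473 = 6,402 (over)
Q3 2022–Q3 2023: 725 + 178 + 786 + 2,473 + 408 = 4,570 (under)
2 windows exceed the threshold.

2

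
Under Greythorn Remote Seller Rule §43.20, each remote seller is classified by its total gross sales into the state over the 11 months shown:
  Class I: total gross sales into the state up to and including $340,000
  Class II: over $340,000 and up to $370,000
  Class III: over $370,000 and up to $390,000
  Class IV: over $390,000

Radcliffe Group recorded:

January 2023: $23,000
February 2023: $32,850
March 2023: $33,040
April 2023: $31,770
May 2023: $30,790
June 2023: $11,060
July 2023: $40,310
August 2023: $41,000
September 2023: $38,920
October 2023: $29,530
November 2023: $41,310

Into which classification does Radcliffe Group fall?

Total gross sales into the state: $23,000 + $32,850 + $33,040 + $31,770 + $30,790 + $11,060 + $40,310 + $41,000 + $38,920 + $29,530 + $41,310 = $353,580.
$340,000 < $353,580 ≤ $370,000, so Class II applies.

Class II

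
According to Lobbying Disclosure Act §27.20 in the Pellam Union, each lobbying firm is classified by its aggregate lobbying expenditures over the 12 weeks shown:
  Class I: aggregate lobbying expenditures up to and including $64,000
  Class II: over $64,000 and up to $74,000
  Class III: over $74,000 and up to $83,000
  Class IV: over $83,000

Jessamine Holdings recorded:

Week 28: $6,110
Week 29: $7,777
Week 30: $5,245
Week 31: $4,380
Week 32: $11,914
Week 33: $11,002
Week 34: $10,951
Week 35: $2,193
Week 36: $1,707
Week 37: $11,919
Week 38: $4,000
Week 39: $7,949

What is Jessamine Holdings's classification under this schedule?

Class IV

Aggregate lobbying expenditures: $6,110 + $7,777 + $5,245 + $4,380 + $11,914 + $11,002 + $10,951 + $2,193 + $1,707 + $11,919 + $4,000 + $7,949 = $85,147.
$85,147 > $83,000, so Class IV applies.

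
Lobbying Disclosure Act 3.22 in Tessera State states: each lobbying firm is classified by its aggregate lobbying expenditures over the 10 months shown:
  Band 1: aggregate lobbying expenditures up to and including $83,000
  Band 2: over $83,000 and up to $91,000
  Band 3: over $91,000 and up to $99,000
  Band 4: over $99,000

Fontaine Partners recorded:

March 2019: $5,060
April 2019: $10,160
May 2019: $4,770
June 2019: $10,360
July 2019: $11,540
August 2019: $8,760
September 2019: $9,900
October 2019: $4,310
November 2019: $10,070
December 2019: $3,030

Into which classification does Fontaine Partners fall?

Aggregate lobbying expenditures: $5,060 + $10,160 + $4,770 + $10,360 + $11,540 + $8,760 + $9,900 + $4,310 + $10,070 + $3,030 = $77,960.
$77,960 ≤ $83,000, so Band 1 applies.

Band 1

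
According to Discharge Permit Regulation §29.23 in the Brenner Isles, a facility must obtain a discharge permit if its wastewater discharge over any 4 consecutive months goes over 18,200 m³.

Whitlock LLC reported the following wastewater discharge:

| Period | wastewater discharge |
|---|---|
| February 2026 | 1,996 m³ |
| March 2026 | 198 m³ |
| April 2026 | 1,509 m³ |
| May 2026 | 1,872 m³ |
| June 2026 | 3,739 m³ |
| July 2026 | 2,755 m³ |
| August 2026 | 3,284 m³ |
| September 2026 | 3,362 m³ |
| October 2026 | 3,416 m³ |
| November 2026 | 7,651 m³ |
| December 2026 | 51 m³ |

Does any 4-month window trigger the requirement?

No

February 2026–May 2026: 1,996 m³ + 198 m³ + 1,509 m³ + 1,872 m³ = 5,575 m³ (under)
March 2026–June 2026: 198 m³ + 1,509 m³ + 1,872 m³ + 3,739 m³ = 7,318 m³ (under)
April 2026–July 2026: 1,509 m³ + 1,872 m³ + 3,739 m³ + 2,755 m³ = 9,875 m³ (under)
May 2026–August 2026: 1,872 m³ + 3,739 m³ + 2,755 m³ + 3,284 m³ = 11,650 m³ (under)
June 2026–September 2026: 3,739 m³ + 2,755 m³ + 3,284 m³ + 3,362 m³ = 13,140 m³ (under)
July 2026–October 2026: 2,755 m³ + 3,284 m³ + 3,362 m³ + 3,416 m³ = 12,817 m³ (under)
August 2026–November 2026: 3,284 m³ + 3,362 m³ + 3,416 m³ + 7,651 m³ = 17,713 m³ (under)
September 2026–December 2026: 3,362 m³ + 3,416 m³ + 7,651 m³ + 51 m³ = 14,480 m³ (under)
No window exceeds 18,200 m³.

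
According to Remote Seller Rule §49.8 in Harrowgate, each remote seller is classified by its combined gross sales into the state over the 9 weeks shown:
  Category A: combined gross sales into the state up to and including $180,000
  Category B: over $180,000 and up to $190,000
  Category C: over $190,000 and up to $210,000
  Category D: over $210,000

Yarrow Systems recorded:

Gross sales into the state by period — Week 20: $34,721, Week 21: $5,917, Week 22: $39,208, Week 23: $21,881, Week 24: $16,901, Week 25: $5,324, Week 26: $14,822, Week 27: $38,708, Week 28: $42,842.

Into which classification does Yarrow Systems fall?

Combined gross sales into the state: $34,721 + $5,917 + $39,208 + $21,881 + $16,901 + $5,324 + $14,822 + $38,708 + $42,842 = $220,324.
$220,324 > $210,000, so Category D applies.

Category D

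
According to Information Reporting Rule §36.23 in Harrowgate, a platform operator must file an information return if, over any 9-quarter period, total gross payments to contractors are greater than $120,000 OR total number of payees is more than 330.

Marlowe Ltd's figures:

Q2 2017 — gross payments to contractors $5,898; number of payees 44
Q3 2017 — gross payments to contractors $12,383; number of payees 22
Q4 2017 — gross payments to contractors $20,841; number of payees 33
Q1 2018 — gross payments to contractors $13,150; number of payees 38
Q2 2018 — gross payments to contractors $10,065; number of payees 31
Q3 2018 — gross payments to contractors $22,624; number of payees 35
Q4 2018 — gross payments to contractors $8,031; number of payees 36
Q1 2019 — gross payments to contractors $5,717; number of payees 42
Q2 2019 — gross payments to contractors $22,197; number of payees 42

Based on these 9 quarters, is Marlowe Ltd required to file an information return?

Yes

Total gross payments to contractors: $5,898 + $12,383 + $20,841 + $13,150 + $10,065 + $22,624 + $8,031 + $5,717 + $22,197 = $120,906 (> $120,000).
Total number of payees: 44 + 22 + 33 + 38 + 31 + 35 + 36 + 42 + 42 = 323 (≤ 330).
The test is 'or': at least one threshold is exceeded.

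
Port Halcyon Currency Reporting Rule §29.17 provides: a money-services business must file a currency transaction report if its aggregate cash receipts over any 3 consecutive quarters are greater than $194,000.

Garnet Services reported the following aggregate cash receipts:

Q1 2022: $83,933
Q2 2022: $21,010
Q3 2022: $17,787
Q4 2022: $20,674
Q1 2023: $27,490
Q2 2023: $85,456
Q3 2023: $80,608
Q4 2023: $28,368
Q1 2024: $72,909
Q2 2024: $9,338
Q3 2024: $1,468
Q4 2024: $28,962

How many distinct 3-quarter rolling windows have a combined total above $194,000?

Q1 2022–Q3 2022: $83,933 + $21,010 + $17,787 = $122,730 (under)
Q2 2022–Q4 2022: $21,010 + $17,787 + $20,674 = $59,471 (under)
Q3 2022–Q1 2023: $17,787 + $20,674 + $27,490 = $65,951 (under)
Q4 2022–Q2 2023: $20,674 + $27,490 + $85,456 = $133,620 (under)
Q1 2023–Q3 2023: $27,490 + $85,456 + $80,608 = $193,554 (under)
Q2 2023–Q4 2023: $85,456 + $80,608 + $28,368 = $194,432 (over)
Q3 2023–Q1 2024: $80,608 + $28,368 + $72,909 = $181,885 (under)
Q4 2023–Q2 2024: $28,368 + $72,909 + $9,338 = $110,615 (under)
Q1 2024–Q3 2024: $72,909 + $9,338 + $1,468 = $83,715 (under)
Q2 2024–Q4 2024: $9,338 + $1,468 + $28,962 = $39,768 (under)
1 window exceeds the threshold.

1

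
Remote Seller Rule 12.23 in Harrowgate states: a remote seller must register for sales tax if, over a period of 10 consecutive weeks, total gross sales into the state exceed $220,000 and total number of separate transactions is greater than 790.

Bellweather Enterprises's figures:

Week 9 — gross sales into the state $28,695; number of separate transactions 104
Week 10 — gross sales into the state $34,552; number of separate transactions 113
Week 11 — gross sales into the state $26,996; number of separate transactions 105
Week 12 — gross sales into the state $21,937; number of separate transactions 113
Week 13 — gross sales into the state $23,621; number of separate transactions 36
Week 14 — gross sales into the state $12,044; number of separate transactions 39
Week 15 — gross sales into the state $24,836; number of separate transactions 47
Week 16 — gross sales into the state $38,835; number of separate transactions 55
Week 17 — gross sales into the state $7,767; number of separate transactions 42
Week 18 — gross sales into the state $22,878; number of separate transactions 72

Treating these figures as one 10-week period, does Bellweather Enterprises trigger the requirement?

Total gross sales into the state: $28,695 + $34,552 + $26,996 + $21,937 + $23,621 + $12,044 + $24,836 + $38,835 + $7,767 + $22,878 = $242,161 (> $220,000).
Total number of separate transactions: 104 + 113 + 105 + 113 + 36 + 39 + 47 + 55 + 42 + 72 = 726 (≤ 790).
The test is 'and': the rule requires both, and at least one is not exceeded.

No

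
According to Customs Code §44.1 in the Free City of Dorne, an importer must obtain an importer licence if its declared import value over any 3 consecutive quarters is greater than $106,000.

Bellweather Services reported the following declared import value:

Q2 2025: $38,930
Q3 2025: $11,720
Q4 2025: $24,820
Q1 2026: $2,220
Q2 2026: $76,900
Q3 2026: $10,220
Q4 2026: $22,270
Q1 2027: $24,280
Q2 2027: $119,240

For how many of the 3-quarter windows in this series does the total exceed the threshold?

Q2 2025–Q4 2025: $38,930 + $11,720 + $24,820 = $75,470 (under)
Q3 2025–Q1 2026: $11,720 + $24,820 + $2,220 = $38,760 (under)
Q4 2025–Q2 2026: $24,820 + $2,220 + $76,900 = $103,940 (under)
Q1 2026–Q3 2026: $2,220 + $76,900 + $10,220 = $89,340 (under)
Q2 2026–Q4 2026: $76,900 + $10,220 + $22,270 = $109,390 (over)
Q3 2026–Q1 2027: $10,220 + $22,270 + $24,280 = $56,770 (under)
Q4 2026–Q2 2027: $22,270 + $24,280 + $119,240 = $165,790 (over)
2 windows exceed the threshold.

2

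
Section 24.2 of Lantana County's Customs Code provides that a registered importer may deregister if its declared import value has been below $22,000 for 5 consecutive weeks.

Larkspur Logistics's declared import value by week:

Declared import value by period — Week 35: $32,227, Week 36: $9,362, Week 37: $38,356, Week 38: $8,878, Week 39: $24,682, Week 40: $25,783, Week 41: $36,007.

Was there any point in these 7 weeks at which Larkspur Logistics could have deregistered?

Weeks below $22,000: Week 36, Week 38.
Longest run of consecutive weeks below the threshold: 1.
1 < 5, so Larkspur Logistics never became eligible.

No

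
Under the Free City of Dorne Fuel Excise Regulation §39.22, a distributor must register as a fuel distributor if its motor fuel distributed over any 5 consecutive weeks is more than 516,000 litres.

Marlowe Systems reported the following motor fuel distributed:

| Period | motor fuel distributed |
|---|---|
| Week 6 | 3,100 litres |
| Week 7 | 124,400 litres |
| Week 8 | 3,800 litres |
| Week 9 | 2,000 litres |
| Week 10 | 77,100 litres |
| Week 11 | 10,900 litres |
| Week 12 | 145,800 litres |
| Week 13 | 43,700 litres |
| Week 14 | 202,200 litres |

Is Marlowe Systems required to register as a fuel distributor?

Week 6–Week 10: 3,100 litres + 124,400 litres + 3,800 litres + 2,000 litres + 77,100 litres = 210,400 litres (under)
Week 7–Week 11: 124,400 litres + 3,800 litres + 2,000 litres + 77,100 litres + 10,900 litres = 218,200 litres (under)
Week 8–Week 12: 3,800 litres + 2,000 litres + 77,100 litres + 10,900 litres + 145,800 litres = 239,600 litres (under)
Week 9–Week 13: 2,000 litres + 77,100 litres + 10,900 litres + 145,800 litres + 43,700 litres = 279,500 litres (under)
Week 10–Week 14: 77,100 litres + 10,900 litres + 145,800 litres + 43,700 litres + 202,200 litres = 479,700 litres (under)
No window exceeds 516,000 litres.

No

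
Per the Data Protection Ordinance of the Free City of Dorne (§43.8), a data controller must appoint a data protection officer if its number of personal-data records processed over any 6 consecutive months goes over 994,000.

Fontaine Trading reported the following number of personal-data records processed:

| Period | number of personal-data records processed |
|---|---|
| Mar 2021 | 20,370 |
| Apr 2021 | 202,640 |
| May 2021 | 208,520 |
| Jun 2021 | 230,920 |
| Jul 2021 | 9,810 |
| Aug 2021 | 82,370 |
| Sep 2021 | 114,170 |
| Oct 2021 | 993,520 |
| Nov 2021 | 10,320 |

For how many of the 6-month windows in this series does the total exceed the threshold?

Mar 2021–Aug 2021: 20,370 + 202,640 + 208,520 + 230,920 + 9,810 + 82,370 = 754,630 (under)
Apr 2021–Sep 2021: 202,640 + 208,520 + 230,920 + 9,810 + 82,370 + 114,170 = 848,430 (under)
May 2021–Oct 2021: 208,520 + 230,920 + 9,810 + 82,370 + 114,170 + 993,520 = 1,639,310 (over)
Jun 2021–Nov 2021: 230,920 + 9,810 + 82,370 + 114,170 + 993,520 + 10,320 = 1,441,110 (over)
2 windows exceed the threshold.

2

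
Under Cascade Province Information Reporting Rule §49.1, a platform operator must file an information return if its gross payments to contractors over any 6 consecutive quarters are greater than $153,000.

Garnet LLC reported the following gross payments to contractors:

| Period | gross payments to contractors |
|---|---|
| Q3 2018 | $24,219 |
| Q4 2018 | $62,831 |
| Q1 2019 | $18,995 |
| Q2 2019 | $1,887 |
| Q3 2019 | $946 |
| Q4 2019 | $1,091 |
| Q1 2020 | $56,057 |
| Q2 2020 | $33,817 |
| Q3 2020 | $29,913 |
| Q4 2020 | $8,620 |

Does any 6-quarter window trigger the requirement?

Q3 2018–Q4 2019: $24,219 + $62,831 + $18,995 + $1,887 + $946 + $1,091 = $109,969 (under)
Q4 2018–Q1 2020: $62,831 + $18,995 + $1,887 + $946 + $1,091 + $56,057 = $141,807 (under)
Q1 2019–Q2 2020: $18,995 + $1,887 + $946 + $1,091 + $56,057 + $33,817 = $112,793 (under)
Q2 2019–Q3 2020: $1,887 + $946 + $1,091 + $56,057 + $33,817 + $29,913 = $123,711 (under)
Q3 2019–Q4 2020: $946 + $1,091 + $56,057 + $33,817 + $29,913 + $8,620 = $130,444 (under)
No window exceeds $153,000.

No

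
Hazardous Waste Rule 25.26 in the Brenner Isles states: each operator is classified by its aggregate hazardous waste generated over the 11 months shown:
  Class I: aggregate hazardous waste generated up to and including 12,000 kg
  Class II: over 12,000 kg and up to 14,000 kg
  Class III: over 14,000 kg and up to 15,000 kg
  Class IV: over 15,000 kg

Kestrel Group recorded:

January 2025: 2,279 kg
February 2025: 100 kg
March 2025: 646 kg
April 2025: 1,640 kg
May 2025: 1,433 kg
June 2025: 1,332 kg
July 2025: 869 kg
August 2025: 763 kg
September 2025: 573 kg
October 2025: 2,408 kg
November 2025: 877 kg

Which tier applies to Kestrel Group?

Aggregate hazardous waste generated: 2,279 kg + 100 kg + 646 kg + 1,640 kg + 1,433 kg + 1,332 kg + 869 kg + 763 kg + 573 kg + 2,408 kg + 877 kg = 12,920 kg.
12,000 kg < 12,920 kg ≤ 14,000 kg, so Class II applies.

Class II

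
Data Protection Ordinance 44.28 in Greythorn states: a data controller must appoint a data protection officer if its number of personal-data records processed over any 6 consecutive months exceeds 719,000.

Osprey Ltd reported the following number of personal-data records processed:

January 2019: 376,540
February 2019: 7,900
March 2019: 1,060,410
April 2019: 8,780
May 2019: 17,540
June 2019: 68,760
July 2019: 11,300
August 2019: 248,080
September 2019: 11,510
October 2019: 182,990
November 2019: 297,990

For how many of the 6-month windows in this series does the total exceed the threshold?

January 2019–June 2019: 376,540 + 7,900 + 1,060,410 + 8,780 + 17,540 + 68,760 = 1,539,930 (over)
February 2019–July 2019: 7,900 + 1,060,410 + 8,780 + 17,540 + 68,760 + 11,300 = 1,174,690 (over)
March 2019–August 2019: 1,060,410 + 8,780 + 17,540 + 68,760 + 11,300 + 248,080 = 1,414,870 (over)
April 2019–September 2019: 8,780 + 17,540 + 68,760 + 11,300 + 248,080 + 11,510 = 365,970 (under)
May 2019–October 2019: 17,540 + 68,760 + 11,300 + 248,080 + 11,510 + 182,990 = 540,180 (under)
June 2019–November 2019: 68,760 + 11,300 + 248,080 + 11,510 + 182,990 + 297,990 = 820,630 (over)
4 windows exceed the threshold.

4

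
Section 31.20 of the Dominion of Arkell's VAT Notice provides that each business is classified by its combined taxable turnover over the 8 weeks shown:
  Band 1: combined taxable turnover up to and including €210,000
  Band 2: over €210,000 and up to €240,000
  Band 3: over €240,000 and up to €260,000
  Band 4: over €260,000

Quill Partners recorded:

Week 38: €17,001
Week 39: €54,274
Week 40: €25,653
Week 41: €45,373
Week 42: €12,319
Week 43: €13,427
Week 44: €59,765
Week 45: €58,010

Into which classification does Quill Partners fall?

Band 4

Combined taxable turnover: €17,001 + €54,274 + €25,653 + €45,373 + €12,319 + €13,427 + €59,765 + €58,010 = €285,822.
€285,822 > €260,000, so Band 4 applies.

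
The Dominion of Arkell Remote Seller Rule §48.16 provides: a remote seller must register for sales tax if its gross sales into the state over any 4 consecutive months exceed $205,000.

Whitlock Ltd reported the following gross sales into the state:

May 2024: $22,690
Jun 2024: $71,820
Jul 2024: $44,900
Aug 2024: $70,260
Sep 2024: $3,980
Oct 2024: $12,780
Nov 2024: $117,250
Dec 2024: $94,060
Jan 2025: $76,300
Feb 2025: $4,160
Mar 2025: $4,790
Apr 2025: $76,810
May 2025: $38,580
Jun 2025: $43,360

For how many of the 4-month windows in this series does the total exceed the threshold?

May 2024–Aug 2024: $22,690 + $71,820 + $44,900 + $70,260 = $209,670 (over)
Jun 2024–Sep 2024: $71,820 + $44,900 + $70,260 + $3,980 = $190,960 (under)
Jul 2024–Oct 2024: $44,900 + $70,260 + $3,980 + $12,780 = $131,920 (under)
Aug 2024–Nov 2024: $70,260 + $3,980 + $12,780 + $117,250 = $204,270 (under)
Sep 2024–Dec 2024: $3,980 + $12,780 + $117,250 + $94,060 = $228,070 (over)
Oct 2024–Jan 2025: $12,780 + $117,250 + $94,060 + $76,300 = $300,390 (over)
Nov 2024–Feb 2025: $117,250 + $94,060 + $76,300 + $4,160 = $291,770 (over)
Dec 2024–Mar 2025: $94,060 + $76,300 + $4,160 + $4,790 = $179,310 (under)
Jan 2025–Apr 2025: $76,300 + $4,160 + $4,790 + $76,810 = $162,060 (under)
Feb 2025–May 2025: $4,160 + $4,790 + $76,810 + $38,580 = $124,340 (under)
Mar 2025–Jun 2025: $4,790 + $76,810 + $38,580 + $43,360 = $163,540 (under)
4 windows exceed the threshold.

4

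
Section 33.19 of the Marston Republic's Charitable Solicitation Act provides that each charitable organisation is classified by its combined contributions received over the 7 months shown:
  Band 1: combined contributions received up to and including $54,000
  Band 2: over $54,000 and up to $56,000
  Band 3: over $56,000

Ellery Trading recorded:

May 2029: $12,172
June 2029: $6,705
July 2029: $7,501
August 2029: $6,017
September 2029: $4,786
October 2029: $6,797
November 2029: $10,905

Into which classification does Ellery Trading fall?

Combined contributions received: $12,172 + $6,705 + $7,501 + $6,017 + $4,786 + $6,797 + $10,905 = $54,883.
$54,000 < $54,883 ≤ $56,000, so Band 2 applies.

Band 2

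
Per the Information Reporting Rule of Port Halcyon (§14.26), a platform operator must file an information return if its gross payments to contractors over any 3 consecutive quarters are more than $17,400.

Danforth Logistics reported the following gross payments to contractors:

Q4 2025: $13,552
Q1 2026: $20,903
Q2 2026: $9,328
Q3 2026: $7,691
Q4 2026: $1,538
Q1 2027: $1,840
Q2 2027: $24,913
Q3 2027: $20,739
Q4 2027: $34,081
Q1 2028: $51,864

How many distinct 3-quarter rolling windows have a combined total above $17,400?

Q4 2025–Q2 2026: $13,552 + $20,903 + $9,328 = $43,783 (over)
Q1 2026–Q3 2026: $20,903 + $9,328 + $7,691 = $37,922 (over)
Q2 2026–Q4 2026: $9,328 + $7,691 + $1,538 = $18,557 (over)
Q3 2026–Q1 2027: $7,691 + $1,538 + $1,840 = $11,069 (under)
Q4 2026–Q2 2027: $1,538 + $1,840 + $24,913 = $28,291 (over)
Q1 2027–Q3 2027: $1,840 + $24,913 + $20,739 = $47,492 (over)
Q2 2027–Q4 2027: $24,913 + $20,739 + $34,081 = $79,733 (over)
Q3 2027–Q1 2028: $20,739 + $34,081 + $51,864 = $106,684 (over)
7 windows exceed the threshold.

7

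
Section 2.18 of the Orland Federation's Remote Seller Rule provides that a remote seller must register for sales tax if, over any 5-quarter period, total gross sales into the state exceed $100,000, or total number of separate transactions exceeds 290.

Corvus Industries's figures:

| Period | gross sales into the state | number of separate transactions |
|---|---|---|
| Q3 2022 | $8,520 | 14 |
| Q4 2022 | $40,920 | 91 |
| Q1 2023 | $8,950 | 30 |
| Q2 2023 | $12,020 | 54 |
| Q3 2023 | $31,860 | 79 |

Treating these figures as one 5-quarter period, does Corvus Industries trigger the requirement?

Total gross sales into the state: $8,520 + $40,920 + $8,950 + $12,020 + $31,860 = $102,270 (> $100,000).
Total number of separate transactions: 14 + 91 + 30 + 54 + 79 = 268 (≤ 290).
The test is 'or': at least one threshold is exceeded.

Yes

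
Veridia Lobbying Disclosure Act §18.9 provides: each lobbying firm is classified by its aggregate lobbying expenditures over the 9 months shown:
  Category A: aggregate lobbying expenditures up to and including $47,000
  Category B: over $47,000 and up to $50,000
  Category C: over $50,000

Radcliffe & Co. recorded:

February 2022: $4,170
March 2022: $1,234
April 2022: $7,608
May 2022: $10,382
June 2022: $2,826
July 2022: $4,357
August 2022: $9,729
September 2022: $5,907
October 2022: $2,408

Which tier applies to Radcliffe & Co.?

Aggregate lobbying expenditures: $4,170 + $1,234 + $7,608 + $10,382 + $2,826 + $4,357 + $9,729 + $5,907 + $2,408 = $48,621.
$47,000 < $48,621 ≤ $50,000, so Category B applies.

Category B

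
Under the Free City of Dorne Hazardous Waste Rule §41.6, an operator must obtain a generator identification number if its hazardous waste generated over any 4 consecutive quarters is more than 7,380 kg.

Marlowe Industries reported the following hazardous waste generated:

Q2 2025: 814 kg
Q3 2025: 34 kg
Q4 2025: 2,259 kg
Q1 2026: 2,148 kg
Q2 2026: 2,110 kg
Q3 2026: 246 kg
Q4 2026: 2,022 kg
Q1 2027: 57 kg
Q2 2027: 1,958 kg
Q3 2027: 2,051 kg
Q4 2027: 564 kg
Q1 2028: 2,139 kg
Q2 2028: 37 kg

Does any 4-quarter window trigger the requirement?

No

Q2 2025–Q1 2026: 814 kg + 34 kg + 2,259 kg + 2,148 kg = 5,255 kg (under)
Q3 2025–Q2 2026: 34 kg + 2,259 kg + 2,148 kg + 2,110 kg = 6,551 kg (under)
Q4 2025–Q3 2026: 2,259 kg + 2,148 kg + 2,110 kg + 246 kg = 6,763 kg (under)
Q1 2026–Q4 2026: 2,148 kg + 2,110 kg + 246 kg + 2,022 kg = 6,526 kg (under)
Q2 2026–Q1 2027: 2,110 kg + 246 kg + 2,022 kg + 57 kg = 4,435 kg (under)
Q3 2026–Q2 2027: 246 kg + 2,022 kg + 57 kg + 1,958 kg = 4,283 kg (under)
Q4 2026–Q3 2027: 2,022 kg + 57 kg + 1,958 kg + 2,051 kg = 6,088 kg (under)
Q1 2027–Q4 2027: 57 kg + 1,958 kg + 2,051 kg + 564 kg = 4,630 kg (under)
Q2 2027–Q1 2028: 1,958 kg + 2,051 kg + 564 kg + 2,139 kg = 6,712 kg (under)
Q3 2027–Q2 2028: 2,051 kg + 564 kg + 2,139 kg + 37 kg = 4,791 kg (under)
No window exceeds 7,380 kg.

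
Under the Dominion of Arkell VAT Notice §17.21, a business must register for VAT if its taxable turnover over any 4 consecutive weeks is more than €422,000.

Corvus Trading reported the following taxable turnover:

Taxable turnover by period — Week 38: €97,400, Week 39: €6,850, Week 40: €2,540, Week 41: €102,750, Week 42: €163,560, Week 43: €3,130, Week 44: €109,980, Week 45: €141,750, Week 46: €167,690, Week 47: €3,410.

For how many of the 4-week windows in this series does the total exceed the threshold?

2

Week 38–Week 41: €97,400 + €6,850 + €2,540 + €102,750 = €209,540 (under)
Week 39–Week 42: €6,850 + €2,540 + €102,750 + €163,560 = €275,700 (under)
Week 40–Week 43: €2,540 + €102,750 + €163,560 + €3,130 = €271,980 (under)
Week 41–Week 44: €102,750 + €163,560 + €3,130 + €109,980 = €379,420 (under)
Week 42–Week 45: €163,560 + €3,130 + €109,980 + €141,750 = €418,420 (under)
Week 43–Week 46: €3,130 + €109,980 + €141,750 + €167,690 = €422,550 (over)
Week 44–Week 47: €109,980 + €141,750 + €167,690 + €3,410 = €422,830 (over)
2 windows exceed the threshold.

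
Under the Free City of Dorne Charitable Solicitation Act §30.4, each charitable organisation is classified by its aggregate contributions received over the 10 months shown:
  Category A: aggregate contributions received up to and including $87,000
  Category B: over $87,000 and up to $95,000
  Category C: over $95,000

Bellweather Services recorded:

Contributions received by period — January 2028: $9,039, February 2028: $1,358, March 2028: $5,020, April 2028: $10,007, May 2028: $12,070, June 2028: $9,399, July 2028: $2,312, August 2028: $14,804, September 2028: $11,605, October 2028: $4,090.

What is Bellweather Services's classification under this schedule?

Aggregate contributions received: $9,039 + $1,358 + $5,020 + $10,007 + $12,070 + $9,399 + $2,312 + $14,804 + $11,605 + $4,090 = $79,704.
$79,704 ≤ $87,000, so Category A applies.

Category A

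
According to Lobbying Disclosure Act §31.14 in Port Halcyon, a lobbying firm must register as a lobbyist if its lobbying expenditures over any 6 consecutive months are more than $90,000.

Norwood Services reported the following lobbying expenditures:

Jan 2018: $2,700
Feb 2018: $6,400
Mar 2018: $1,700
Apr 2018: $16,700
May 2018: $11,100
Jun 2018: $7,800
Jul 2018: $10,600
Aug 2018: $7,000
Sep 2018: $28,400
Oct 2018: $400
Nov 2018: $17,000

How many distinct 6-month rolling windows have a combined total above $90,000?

0

Jan 2018–Jun 2018: $2,700 + $6,400 + $1,700 + $16,700 + $11,100 + $7,800 = $46,400 (under)
Feb 2018–Jul 2018: $6,400 + $1,700 + $16,700 + $11,100 + $7,800 + $10,600 = $54,300 (under)
Mar 2018–Aug 2018: $1,700 + $16,700 + $11,100 + $7,800 + $10,600 + $7,000 = $54,900 (under)
Apr 2018–Sep 2018: $16,700 + $11,100 + $7,800 + $10,600 + $7,000 + $28,400 = $81,600 (under)
May 2018–Oct 2018: $11,100 + $7,800 + $10,600 + $7,000 + $28,400 + $400 = $65,300 (under)
Jun 2018–Nov 2018: $7,800 + $10,600 + $7,000 + $28,400 + $400 + $17,000 = $71,200 (under)
0 windows exceed the threshold.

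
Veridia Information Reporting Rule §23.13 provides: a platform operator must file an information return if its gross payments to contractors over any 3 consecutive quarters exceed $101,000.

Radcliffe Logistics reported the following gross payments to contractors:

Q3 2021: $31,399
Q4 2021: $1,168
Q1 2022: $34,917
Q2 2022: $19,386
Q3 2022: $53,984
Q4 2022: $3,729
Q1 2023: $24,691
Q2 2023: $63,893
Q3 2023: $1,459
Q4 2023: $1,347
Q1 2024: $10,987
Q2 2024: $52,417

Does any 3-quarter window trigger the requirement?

Yes

Q3 2021–Q1 2022: $31,399 + $1,168 + $34,917 = $67,484 (under)
Q4 2021–Q2 2022: $1,168 + $34,917 + $19,386 = $55,471 (under)
Q1 2022–Q3 2022: $34,917 + $19,386 + $53,984 = $108,287 (over)
Q2 2022–Q4 2022: $19,386 + $53,984 + $3,729 = $77,099 (under)
Q3 2022–Q1 2023: $53,984 + $3,729 + $24,691 = $82,404 (under)
Q4 2022–Q2 2023: $3,729 + $24,691 + $63,893 = $92,313 (under)
Q1 2023–Q3 2023: $24,691 + $63,893 + $1,459 = $90,043 (under)
Q2 2023–Q4 2023: $63,893 + $1,459 + $1,347 = $66,699 (under)
Q3 2023–Q1 2024: $1,459 + $1,347 + $10,987 = $13,793 (under)
Q4 2023–Q2 2024: $1,347 + $10,987 + $52,417 = $64,751 (under)
At least one window exceeds $101,000.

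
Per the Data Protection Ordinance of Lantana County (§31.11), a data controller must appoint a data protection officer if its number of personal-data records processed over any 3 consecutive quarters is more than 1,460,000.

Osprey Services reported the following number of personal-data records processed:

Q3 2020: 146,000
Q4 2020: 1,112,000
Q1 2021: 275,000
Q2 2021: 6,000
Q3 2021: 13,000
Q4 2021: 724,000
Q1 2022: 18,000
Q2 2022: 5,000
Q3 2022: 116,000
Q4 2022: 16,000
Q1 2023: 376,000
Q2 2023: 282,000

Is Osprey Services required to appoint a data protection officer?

Q3 2020–Q1 2021: 146,000 + 1,112,000 + 275,000 = 1,533,000 (over)
Q4 2020–Q2 2021: 1,112,000 + 275,000 + 6,000 = 1,393,000 (under)
Q1 2021–Q3 2021: 275,000 + 6,000 + 13,000 = 294,000 (under)
Q2 2021–Q4 2021: 6,000 + 13,000 + 724,000 = 743,000 (under)
Q3 2021–Q1 2022: 13,000 + 724,000 + 18,000 = 755,000 (under)
Q4 2021–Q2 2022: 724,000 + 18,000 + 5,000 = 747,000 (under)
Q1 2022–Q3 2022: 18,000 + 5,000 + 116,000 = 139,000 (under)
Q2 2022–Q4 2022: 5,000 + 116,000 + 16,000 = 137,000 (under)
Q3 2022–Q1 2023: 116,000 + 16,000 + 376,000 = 508,000 (under)
Q4 2022–Q2 2023: 16,000 + 376,000 + 282,000 = 674,000 (under)
At least one window exceeds 1,460,000.

Yes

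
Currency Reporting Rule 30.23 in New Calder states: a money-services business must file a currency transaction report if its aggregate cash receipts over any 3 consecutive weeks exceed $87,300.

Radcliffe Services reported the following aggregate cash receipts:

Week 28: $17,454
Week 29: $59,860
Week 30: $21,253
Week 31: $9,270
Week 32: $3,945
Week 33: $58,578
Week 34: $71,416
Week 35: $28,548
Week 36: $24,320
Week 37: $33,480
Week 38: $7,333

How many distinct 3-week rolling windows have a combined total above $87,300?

Week 28–Week 30: $17,454 + $59,860 + $21,253 = $98,567 (over)
Week 29–Week 31: $59,860 + $21,253 + $9,270 = $90,383 (over)
Week 30–Week 32: $21,253 + $9,270 + $3,945 = $34,468 (under)
Week 31–Week 33: $9,270 + $3,945 + $58,578 = $71,793 (under)
Week 32–Week 34: $3,945 + $58,578 + $71,416 = $133,939 (over)
Week 33–Week 35: $58,578 + $71,416 + $28,548 = $158,542 (over)
Week 34–Week 36: $71,416 + $28,548 + $24,320 = $124,284 (over)
Week 35–Week 37: $28,548 + $24,320 + $33,480 = $86,348 (under)
Week 36–Week 38: $24,320 + $33,480 + $7,333 = $65,133 (under)
5 windows exceed the threshold.

5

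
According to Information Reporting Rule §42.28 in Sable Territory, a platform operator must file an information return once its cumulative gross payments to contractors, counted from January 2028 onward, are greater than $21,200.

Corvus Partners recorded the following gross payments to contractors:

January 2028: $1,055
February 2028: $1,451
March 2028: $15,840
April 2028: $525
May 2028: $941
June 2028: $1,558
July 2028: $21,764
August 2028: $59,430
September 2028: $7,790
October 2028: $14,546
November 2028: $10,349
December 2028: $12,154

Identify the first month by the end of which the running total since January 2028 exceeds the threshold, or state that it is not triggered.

Through January 2028: $1,055
Through February 2028: $2,506
Through March 2028: $18,346
Through April 2028: $18,871
Through May 2028: $19,812
Through June 2028: $21,370 ← exceeds threshold

June 2028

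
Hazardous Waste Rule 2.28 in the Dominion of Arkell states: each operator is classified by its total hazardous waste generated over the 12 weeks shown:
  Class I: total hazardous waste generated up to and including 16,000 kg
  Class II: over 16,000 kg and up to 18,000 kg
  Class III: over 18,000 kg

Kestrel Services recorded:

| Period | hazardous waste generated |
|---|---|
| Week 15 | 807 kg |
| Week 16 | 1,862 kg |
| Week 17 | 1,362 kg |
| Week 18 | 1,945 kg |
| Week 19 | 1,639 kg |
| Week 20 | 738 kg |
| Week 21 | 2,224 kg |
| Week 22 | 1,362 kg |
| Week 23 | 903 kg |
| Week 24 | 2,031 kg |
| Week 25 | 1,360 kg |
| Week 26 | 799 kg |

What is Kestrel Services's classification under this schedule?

Total hazardous waste generated: 807 kg + 1,862 kg + 1,362 kg + 1,945 kg + 1,639 kg + 738 kg + 2,224 kg + 1,362 kg + 903 kg + 2,031 kg + 1,360 kg + 799 kg = 17,032 kg.
16,000 kg < 17,032 kg ≤ 18,000 kg, so Class II applies.

Class II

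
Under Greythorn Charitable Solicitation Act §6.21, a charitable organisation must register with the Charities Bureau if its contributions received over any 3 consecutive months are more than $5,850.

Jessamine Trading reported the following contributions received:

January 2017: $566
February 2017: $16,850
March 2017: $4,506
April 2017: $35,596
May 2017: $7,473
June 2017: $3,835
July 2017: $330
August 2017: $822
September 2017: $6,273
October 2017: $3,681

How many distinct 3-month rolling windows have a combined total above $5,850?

January 2017–March 2017: $566 + $16,850 + $4,506 = $21,922 (over)
February 2017–April 2017: $16,850 + $4,506 + $35,596 = $56,952 (over)
March 2017–May 2017: $4,506 + $35,596 + $7,473 = $47,575 (over)
April 2017–June 2017: $35,596 + $7,473 + $3,835 = $46,904 (over)
May 2017–July 2017: $7,473 + $3,835 + $330 = $11,638 (over)
June 2017–August 2017: $3,835 + $330 + $822 = $4,987 (under)
July 2017–September 2017: $330 + $822 + $6,273 = $7,425 (over)
August 2017–October 2017: $822 + $6,273 + $3,681 = $10,776 (over)
7 windows exceed the threshold.

7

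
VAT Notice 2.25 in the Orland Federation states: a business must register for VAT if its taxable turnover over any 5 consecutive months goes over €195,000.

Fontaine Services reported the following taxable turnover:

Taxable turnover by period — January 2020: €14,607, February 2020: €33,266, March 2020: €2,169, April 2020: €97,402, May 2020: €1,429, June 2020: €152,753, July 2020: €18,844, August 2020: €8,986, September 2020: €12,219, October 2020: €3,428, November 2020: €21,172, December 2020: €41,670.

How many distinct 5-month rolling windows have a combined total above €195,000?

January 2020–May 2020: €14,607 + €33,266 + €2,169 + €97,402 + €1,429 = €148,873 (under)
February 2020–June 2020: €33,266 + €2,169 + €97,402 + €1,429 + €152,753 = €287,019 (over)
March 2020–July 2020: €2,169 + €97,402 + €1,429 + €152,753 + €18,844 = €272,597 (over)
April 2020–August 2020: €97,402 + €1,429 + €152,753 + €18,844 + €8,986 = €279,414 (over)
May 2020–September 2020: €1,429 + €152,753 + €18,844 + €8,986 + €12,219 = €194,231 (under)
June 2020–October 2020: €152,753 + €18,844 + €8,986 + €12,219 + €3,428 = €196,230 (over)
July 2020–November 2020: €18,844 + €8,986 + €12,219 + €3,428 + €21,172 = €64,649 (under)
August 2020–December 2020: €8,986 + €12,219 + €3,428 + €21,172 + €41,670 = €87,475 (under)
4 windows exceed the threshold.

4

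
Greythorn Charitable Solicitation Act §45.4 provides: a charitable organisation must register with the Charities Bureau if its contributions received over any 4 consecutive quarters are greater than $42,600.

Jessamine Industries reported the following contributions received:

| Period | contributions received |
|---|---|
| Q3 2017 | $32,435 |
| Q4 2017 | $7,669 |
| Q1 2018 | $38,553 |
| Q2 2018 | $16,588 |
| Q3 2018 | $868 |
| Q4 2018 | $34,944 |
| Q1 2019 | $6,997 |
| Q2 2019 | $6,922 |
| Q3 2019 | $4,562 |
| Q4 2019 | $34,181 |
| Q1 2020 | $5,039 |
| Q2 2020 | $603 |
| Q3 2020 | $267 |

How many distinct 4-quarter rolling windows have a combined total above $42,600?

Q3 2017–Q2 2018: $32,435 + $7,669 + $38,553 + $16,588 = $95,245 (over)
Q4 2017–Q3 2018: $7,669 + $38,553 + $16,588 + $868 = $63,678 (over)
Q1 2018–Q4 2018: $38,553 + $16,588 + $868 + $34,944 = $90,953 (over)
Q2 2018–Q1 2019: $16,588 + $868 + $34,944 + $6,997 = $59,397 (over)
Q3 2018–Q2 2019: $868 + $34,944 + $6,997 + $6,922 = $49,731 (over)
Q4 2018–Q3 2019: $34,944 + $6,997 + $6,922 + $4,562 = $53,425 (over)
Q1 2019–Q4 2019: $6,997 + $6,922 + $4,562 + $34,181 = $52,662 (over)
Q2 2019–Q1 2020: $6,922 + $4,562 + $34,181 + $5,039 = $50,704 (over)
Q3 2019–Q2 2020: $4,562 + $34,181 + $5,039 + $603 = $44,385 (over)
Q4 2019–Q3 2020: $34,181 + $5,039 + $603 + $267 = $40,090 (under)
9 windows exceed the threshold.

9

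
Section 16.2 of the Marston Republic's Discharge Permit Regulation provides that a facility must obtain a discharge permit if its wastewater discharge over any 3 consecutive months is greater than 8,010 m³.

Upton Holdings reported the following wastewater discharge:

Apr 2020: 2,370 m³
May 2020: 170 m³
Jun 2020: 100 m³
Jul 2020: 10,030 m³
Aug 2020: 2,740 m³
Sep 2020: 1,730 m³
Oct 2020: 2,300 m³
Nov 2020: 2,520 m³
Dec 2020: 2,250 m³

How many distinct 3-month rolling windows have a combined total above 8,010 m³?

3

Apr 2020–Jun 2020: 2,370 m³ + 170 m³ + 100 m³ = 2,640 m³ (under)
May 2020–Jul 2020: 170 m³ + 100 m³ + 10,030 m³ = 10,300 m³ (over)
Jun 2020–Aug 2020: 100 m³ + 10,030 m³ + 2,740 m³ = 12,870 m³ (over)
Jul 2020–Sep 2020: 10,030 m³ + 2,740 m³ + 1,730 m³ = 14,500 m³ (over)
Aug 2020–Oct 2020: 2,740 m³ + 1,730 m³ + 2,300 m³ = 6,770 m³ (under)
Sep 2020–Nov 2020: 1,730 m³ + 2,300 m³ + 2,520 m³ = 6,550 m³ (under)
Oct 2020–Dec 2020: 2,300 m³ + 2,520 m³ + 2,250 m³ = 7,070 m³ (under)
3 windows exceed the threshold.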